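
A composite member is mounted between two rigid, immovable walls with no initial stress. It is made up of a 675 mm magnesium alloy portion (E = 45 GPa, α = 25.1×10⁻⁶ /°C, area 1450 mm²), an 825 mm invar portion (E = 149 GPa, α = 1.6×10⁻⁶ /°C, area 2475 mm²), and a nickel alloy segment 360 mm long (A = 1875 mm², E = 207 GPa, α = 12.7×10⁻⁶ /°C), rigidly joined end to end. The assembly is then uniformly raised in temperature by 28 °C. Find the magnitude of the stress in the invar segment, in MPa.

If the supports were absent, the total length change would be Σ αᵢΔT Lᵢ = 25.1×10⁻⁶×28×675 + 1.6×10⁻⁶×28×825 + 12.7×10⁻⁶×28×360 = 0.6394 mm.
The walls prevent any net length change, so an axial force P (same in every segment) develops. Compatibility: P · Σ Lᵢ/(AᵢEᵢ) = δ_free.
The series flexibility is Σ Lᵢ/(AᵢEᵢ) = 675/(1450×45×10³) + 825/(2475×149×10³) + 360/(1875×207×10³) = 1.351×10⁻⁵ mm/N.
So P = 0.6394 / 1.351×10⁻⁵ = 47.33 kN, compressive.
σ_{invar} = P / A = 47330 / 2475 = 19.12 MPa.

σ ≈ 19.1 MPa (compressive)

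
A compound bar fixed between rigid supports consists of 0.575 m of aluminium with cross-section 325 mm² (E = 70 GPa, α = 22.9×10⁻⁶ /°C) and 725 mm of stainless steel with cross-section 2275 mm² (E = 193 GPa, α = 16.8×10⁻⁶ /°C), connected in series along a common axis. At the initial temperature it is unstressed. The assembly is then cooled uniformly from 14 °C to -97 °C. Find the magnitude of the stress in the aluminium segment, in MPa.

σ ≈ 322 MPa (tensile)

If the supports were absent, the total length change would be Σ αᵢΔT Lᵢ = 22.9×10⁻⁶×111×575 + 16.8×10⁻⁶×111×725 = 2.814 mm.
The walls prevent any net length change, so an axial force P (same in every segment) develops. Compatibility: P · Σ Lᵢ/(AᵢEᵢ) = δ_free.
The series flexibility is Σ Lᵢ/(AᵢEᵢ) = 575/(325×70×10³) + 725/(2275×193×10³) = 2.693×10⁻⁵ mm/N.
So P = 2.814 / 2.693×10⁻⁵ = 104.5 kN, tensile.
σ_{aluminium} = P / A = 104500 / 325 = 321.5 MPa.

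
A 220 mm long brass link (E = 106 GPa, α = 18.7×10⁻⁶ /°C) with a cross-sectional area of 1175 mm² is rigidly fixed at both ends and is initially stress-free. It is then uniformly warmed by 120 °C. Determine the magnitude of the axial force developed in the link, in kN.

Full restraint means ε = 0, so the stress is σ = EαΔT = 106×10³ × 18.7×10⁻⁶ × 120 = 237.9 MPa.
Then P = σA = 237.9 × 1175 mm² = 279.5 kN, compressive.

P ≈ 279 kN (compressive)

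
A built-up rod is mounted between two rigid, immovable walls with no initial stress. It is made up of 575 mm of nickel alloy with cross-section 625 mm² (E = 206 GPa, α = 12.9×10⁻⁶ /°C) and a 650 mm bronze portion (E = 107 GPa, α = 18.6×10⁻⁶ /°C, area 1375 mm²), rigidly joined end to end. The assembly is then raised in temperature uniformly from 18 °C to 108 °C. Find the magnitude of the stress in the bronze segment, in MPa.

σ ≈ 144 MPa (compressive)

If the supports were absent, the total length change would be Σ αᵢΔT Lᵢ = 12.9×10⁻⁶×90×575 + 18.6×10⁻⁶×90×650 = 1.756 mm.
Since the ends are fixed, an axial force P builds up, equal in every segment, with P · Σ Lᵢ/(AᵢEᵢ) = δ_free.
Σ Lᵢ/(AᵢEᵢ) = 575/(625×206×10³) + 650/(1375×107×10³) = 8.884×10⁻⁶ mm/N.
P = 1.756 / 8.884×10⁻⁶ = 197600 N = 197.6 kN, compressive.
σ_{bronze} = P / A = 197600 / 1375 = 143.7 MPa.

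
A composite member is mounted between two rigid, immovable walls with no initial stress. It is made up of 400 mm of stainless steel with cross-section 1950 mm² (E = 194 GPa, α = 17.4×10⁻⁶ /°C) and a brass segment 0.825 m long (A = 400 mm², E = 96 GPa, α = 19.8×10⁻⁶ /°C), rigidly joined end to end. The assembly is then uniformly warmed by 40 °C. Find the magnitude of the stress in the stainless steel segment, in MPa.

σ ≈ 21.2 MPa (compressive)

If the supports were absent, the total length change would be Σ αᵢΔT Lᵢ = 17.4×10⁻⁶×40×400 + 19.8×10⁻⁶×40×825 = 0.9318 mm.
The rigid supports impose zero overall length change; the single axial force P common to all segments must satisfy P Σ Lᵢ/(AᵢEᵢ) = δ_free.
The series flexibility is Σ Lᵢ/(AᵢEᵢ) = 400/(1950×194×10³) + 825/(400×96×10³) = 2.254×10⁻⁵ mm/N.
Hence P = δ_free / Σ(L/AE) = 0.9318/2.254×10⁻⁵ = 41.34 kN (compressive).
σ_{stainless steel} = P / A = 41340 / 1950 = 21.2 MPa.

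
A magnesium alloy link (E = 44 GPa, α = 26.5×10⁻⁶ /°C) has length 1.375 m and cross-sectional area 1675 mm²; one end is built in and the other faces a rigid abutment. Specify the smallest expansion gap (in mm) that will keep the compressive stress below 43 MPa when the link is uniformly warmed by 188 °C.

g ≈ 5.51 mm

Free expansion if unrestrained: δ_free = αΔT L = 26.5×10⁻⁶ × 188 × 1375 = 6.85 mm.
A stress of 43 MPa corresponds to the wall pushing the link back by σL/E = 43×1375/(44×10³) = 1.344 mm.
The gap must absorb the remainder: g_min = 6.85 − 1.344 = 5.507 mm.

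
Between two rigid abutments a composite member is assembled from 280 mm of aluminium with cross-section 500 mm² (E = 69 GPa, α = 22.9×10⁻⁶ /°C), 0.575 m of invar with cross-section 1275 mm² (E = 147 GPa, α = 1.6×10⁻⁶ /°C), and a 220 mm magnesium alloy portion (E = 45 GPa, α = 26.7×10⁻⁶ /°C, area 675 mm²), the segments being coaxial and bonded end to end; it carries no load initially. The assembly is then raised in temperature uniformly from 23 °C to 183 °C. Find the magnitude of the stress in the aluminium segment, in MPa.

σ ≈ 229 MPa (compressive)

If the supports were absent, the total length change would be Σ αᵢΔT Lᵢ = 22.9×10⁻⁶×160×280 + 1.6×10⁻⁶×160×575 + 26.7×10⁻⁶×160×220 = 2.113 mm.
The rigid supports impose zero overall length change; the single axial force P common to all segments must satisfy P Σ Lᵢ/(AᵢEᵢ) = δ_free.
Σ Lᵢ/(AᵢEᵢ) = 280/(500×69×10³) + 575/(1275×147×10³) + 220/(675×45×10³) = 1.843×10⁻⁵ mm/N.
Hence P = δ_free / Σ(L/AE) = 2.113/1.843×10⁻⁵ = 114.7 kN (compressive).
σ_{aluminium} = P / A = 114700 / 500 = 229.3 MPa.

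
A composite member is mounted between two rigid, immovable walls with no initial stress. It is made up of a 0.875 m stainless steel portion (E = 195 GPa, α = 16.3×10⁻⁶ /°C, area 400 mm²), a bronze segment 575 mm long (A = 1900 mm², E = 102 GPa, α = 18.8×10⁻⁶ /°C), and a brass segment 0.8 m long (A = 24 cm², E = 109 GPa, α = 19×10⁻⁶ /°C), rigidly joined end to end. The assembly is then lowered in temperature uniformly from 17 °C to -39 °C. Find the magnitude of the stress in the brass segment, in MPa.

σ ≈ 54.5 MPa (tensile)

Free thermal contraction of the whole bar: Σ αᵢΔT Lᵢ = 16.3×10⁻⁶×56×875 + 18.8×10⁻⁶×56×575 + 19×10⁻⁶×56×800 = 2.255 mm.
The rigid supports impose zero overall length change; the single axial force P common to all segments must satisfy P Σ Lᵢ/(AᵢEᵢ) = δ_free.
Σ Lᵢ/(AᵢEᵢ) = 875/(400×195×10³) + 575/(1900×102×10³) + 800/(2400×109×10³) = 1.724×10⁻⁵ mm/N.
Hence P = δ_free / Σ(L/AE) = 2.255/1.724×10⁻⁵ = 130.8 kN (tensile).
σ_{brass} = P / A = 130800 / 2400 = 54.5 MPa.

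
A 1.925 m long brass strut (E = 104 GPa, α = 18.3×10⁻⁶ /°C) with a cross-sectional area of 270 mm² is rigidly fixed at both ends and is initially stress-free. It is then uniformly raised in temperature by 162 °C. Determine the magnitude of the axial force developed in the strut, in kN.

The ends cannot move, so σ = EαΔT = 104×10³ × 18.3×10⁻⁶ × 162 = 308.3 MPa.
Then P = σA = 308.3 × 270 mm² = 83.25 kN, compressive.

P ≈ 83.2 kN (compressive)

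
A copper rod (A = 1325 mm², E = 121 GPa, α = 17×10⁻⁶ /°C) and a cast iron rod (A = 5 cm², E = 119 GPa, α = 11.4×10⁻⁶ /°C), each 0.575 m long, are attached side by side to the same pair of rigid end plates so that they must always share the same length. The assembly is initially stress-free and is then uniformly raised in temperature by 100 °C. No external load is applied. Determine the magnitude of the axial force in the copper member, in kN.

The copper has the larger α, so on heating it would change length more than the cast iron if both were free. The rigid plates force a common final length, so the copper is put into compression and the cast iron into tension, with equal and opposite forces P (no external load).
Compatibility of the two members (thermal + elastic change equal): (α₁ − α₂)ΔT = P·[1/(A₁E₁) + 1/(A₂E₂)].
|α₁ − α₂|·ΔT = 5.6×10⁻⁶ × 100 = 0.00056.
1/(A₁E₁) + 1/(A₂E₂) = 1/(1325×121×10³) + 1/(500×119×10³) = 2.304×10⁻⁸ N⁻¹.
So P = 0.00056 / 2.304×10⁻⁸ = 24.3 kN.

P ≈ 24.3 kN (compressive in the copper)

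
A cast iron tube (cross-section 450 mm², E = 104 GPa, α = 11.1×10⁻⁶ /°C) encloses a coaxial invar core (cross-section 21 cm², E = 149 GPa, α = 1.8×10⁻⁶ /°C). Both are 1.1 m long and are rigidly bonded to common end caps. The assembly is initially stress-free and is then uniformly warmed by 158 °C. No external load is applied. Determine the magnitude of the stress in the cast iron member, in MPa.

The cast iron has the larger α, so on heating it would change length more than the invar if both were free. The rigid plates force a common final length, so the cast iron is put into compression and the invar into tension, with equal and opposite forces P (no external load).
Setting the final lengths equal and cancelling L: (α₁ − α₂)ΔT = P/(A₁E₁) + P/(A₂E₂).
|α₁ − α₂|·ΔT = 9.3×10⁻⁶ × 158 = 0.001469.
1/(A₁E₁) + 1/(A₂E₂) = 1/(450×104×10³) + 1/(2100×149×10³) = 2.456×10⁻⁸ N⁻¹.
So P = 0.001469 / 2.456×10⁻⁸ = 59.82 kN.
σ_{cast iron} = P/A₁ = 59820/450 = 132.9 MPa, compressive.

σ ≈ 133 MPa (compressive)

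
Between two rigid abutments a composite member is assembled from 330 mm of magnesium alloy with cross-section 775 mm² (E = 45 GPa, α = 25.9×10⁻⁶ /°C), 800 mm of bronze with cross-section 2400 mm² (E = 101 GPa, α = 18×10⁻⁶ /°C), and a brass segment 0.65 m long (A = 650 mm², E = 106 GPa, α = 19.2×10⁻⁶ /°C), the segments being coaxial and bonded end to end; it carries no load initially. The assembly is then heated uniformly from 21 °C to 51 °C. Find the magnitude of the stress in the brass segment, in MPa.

If the supports were absent, the total length change would be Σ αᵢΔT Lᵢ = 25.9×10⁻⁶×30×330 + 18×10⁻⁶×30×800 + 19.2×10⁻⁶×30×650 = 1.063 mm.
The walls prevent any net length change, so an axial force P (same in every segment) develops. Compatibility: P · Σ Lᵢ/(AᵢEᵢ) = δ_free.
Σ Lᵢ/(AᵢEᵢ) = 330/(775×45×10³) + 800/(2400×101×10³) + 650/(650×106×10³) = 2.22×10⁻⁵ mm/N.
Hence P = δ_free / Σ(L/AE) = 1.063/2.22×10⁻⁵ = 47.88 kN (compressive).
σ_{brass} = P / A = 47880 / 650 = 73.66 MPa.

σ ≈ 73.7 MPa (compressive)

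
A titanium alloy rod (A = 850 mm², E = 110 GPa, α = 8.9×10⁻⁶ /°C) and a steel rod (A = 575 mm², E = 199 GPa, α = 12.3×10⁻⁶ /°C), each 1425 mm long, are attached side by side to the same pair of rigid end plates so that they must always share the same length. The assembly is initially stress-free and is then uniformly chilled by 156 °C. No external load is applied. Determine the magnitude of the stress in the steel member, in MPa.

σ ≈ 47.5 MPa (tensile)

The steel has the larger α, so on cooling it would change length more than the titanium alloy if both were free. The rigid plates force a common final length, so the steel is put into tension and the titanium alloy into compression, with equal and opposite forces P (no external load).
Compatibility of the two members (thermal + elastic change equal): (α₁ − α₂)ΔT = P·[1/(A₁E₁) + 1/(A₂E₂)].
|α₁ − α₂|·ΔT = 3.4×10⁻⁶ × 156 = 0.0005304.
1/(A₁E₁) + 1/(A₂E₂) = 1/(850×110×10³) + 1/(575×199×10³) = 1.943×10⁻⁸ N⁻¹.
So P = 0.0005304 / 1.943×10⁻⁸ = 27.29 kN.
σ_{steel} = P/A₂ = 27290/575 = 47.46 MPa, tensile.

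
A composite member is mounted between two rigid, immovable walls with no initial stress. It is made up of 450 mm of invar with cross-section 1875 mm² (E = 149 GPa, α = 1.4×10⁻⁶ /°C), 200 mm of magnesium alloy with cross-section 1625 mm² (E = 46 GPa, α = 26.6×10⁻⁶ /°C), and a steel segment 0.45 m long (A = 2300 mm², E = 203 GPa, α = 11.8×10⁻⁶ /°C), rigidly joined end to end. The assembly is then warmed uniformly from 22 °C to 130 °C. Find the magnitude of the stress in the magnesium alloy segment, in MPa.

If the supports were absent, the total length change would be Σ αᵢΔT Lᵢ = 1.4×10⁻⁶×108×450 + 26.6×10⁻⁶×108×200 + 11.8×10⁻⁶×108×450 = 1.216 mm.
Since the ends are fixed, an axial force P builds up, equal in every segment, with P · Σ Lᵢ/(AᵢEᵢ) = δ_free.
Σ Lᵢ/(AᵢEᵢ) = 450/(1875×149×10³) + 200/(1625×46×10³) + 450/(2300×203×10³) = 5.25×10⁻⁶ mm/N.
Hence P = δ_free / Σ(L/AE) = 1.216/5.25×10⁻⁶ = 231.6 kN (compressive).
σ_{magnesium alloy} = P / A = 231600 / 1625 = 142.5 MPa.

σ ≈ 143 MPa (compressive)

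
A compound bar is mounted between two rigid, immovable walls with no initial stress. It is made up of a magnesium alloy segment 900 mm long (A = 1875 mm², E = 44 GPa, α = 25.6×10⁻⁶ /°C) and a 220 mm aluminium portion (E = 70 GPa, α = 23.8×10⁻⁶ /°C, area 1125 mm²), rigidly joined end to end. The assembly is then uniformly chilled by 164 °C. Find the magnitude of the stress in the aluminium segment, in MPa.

σ ≈ 301 MPa (tensile)

If the supports were absent, the total length change would be Σ αᵢΔT Lᵢ = 25.6×10⁻⁶×164×900 + 23.8×10⁻⁶×164×220 = 4.637 mm.
The rigid supports impose zero overall length change; the single axial force P common to all segments must satisfy P Σ Lᵢ/(AᵢEᵢ) = δ_free.
Σ Lᵢ/(AᵢEᵢ) = 900/(1875×44×10³) + 220/(1125×70×10³) = 1.37×10⁻⁵ mm/N.
P = 4.637 / 1.37×10⁻⁵ = 338400 N = 338.4 kN, tensile.
σ_{aluminium} = P / A = 338400 / 1125 = 300.8 MPa.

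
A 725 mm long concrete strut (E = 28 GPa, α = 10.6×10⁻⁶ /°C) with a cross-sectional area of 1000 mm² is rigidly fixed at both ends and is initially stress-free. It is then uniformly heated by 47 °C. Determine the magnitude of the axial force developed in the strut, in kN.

The ends cannot move, so σ = EαΔT = 28×10³ × 10.6×10⁻⁶ × 47 = 13.95 MPa.
Axial force P = σA = 13.95 × 1000 = 13950 N = 13.95 kN, compressive.

P ≈ 13.9 kN (compressive)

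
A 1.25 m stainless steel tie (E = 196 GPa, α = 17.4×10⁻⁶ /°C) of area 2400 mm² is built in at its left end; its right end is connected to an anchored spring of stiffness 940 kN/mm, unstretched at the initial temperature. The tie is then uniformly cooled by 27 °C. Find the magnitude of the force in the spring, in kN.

The unrestrained thermal change is αΔT L = 17.4×10⁻⁶ × 27 × 1250 = 0.5872 mm.
With a force P in the spring, the elastic change of the tie is PL/(AE) and that of the spring is P/k; compatibility requires their sum to equal δ_free.
P [ L/(AE) + 1/k ] = δ_free → P [ 1250/(2400×196×10³) + 1/(940×10³) ] = 0.5872.
P = 0.5872 / 3.721×10⁻⁶ = 157800 N.

P ≈ 158 kN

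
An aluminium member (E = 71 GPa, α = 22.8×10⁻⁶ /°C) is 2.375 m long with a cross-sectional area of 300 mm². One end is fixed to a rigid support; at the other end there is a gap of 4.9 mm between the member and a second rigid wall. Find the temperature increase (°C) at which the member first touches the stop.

Contact occurs when the free expansion equals the gap: αΔT L = 4.9 mm.
ΔT = 4.9 / (22.8×10⁻⁶ × 2375) = 90.49 °C.

ΔT ≈ 90.5 °C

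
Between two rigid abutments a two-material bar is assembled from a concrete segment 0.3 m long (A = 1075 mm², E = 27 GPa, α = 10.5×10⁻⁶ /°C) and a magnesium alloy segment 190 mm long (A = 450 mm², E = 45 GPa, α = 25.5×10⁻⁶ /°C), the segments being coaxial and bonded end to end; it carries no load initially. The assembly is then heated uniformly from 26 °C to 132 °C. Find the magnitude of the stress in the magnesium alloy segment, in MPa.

σ ≈ 95.5 MPa (compressive)

With the walls removed the bar would change length by δ_free = Σ αᵢΔT Lᵢ = 10.5×10⁻⁶×106×300 + 25.5×10⁻⁶×106×190 = 0.8475 mm.
Since the ends are fixed, an axial force P builds up, equal in every segment, with P · Σ Lᵢ/(AᵢEᵢ) = δ_free.
The series flexibility is Σ Lᵢ/(AᵢEᵢ) = 300/(1075×27×10³) + 190/(450×45×10³) = 1.972×10⁻⁵ mm/N.
P = 0.8475 / 1.972×10⁻⁵ = 42980 N = 42.98 kN, compressive.
σ_{magnesium alloy} = P / A = 42980 / 450 = 95.51 MPa.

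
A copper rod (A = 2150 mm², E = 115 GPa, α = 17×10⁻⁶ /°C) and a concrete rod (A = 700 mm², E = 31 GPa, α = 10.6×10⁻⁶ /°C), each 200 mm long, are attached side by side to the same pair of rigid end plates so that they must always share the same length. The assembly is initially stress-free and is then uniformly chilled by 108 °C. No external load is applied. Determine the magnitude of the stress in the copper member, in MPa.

Equilibrium of a rigid end plate with no external load gives equal and opposite internal forces ±P in the two members. Since α_{copper} > α_{concrete}, cooling drives the copper into tension and the concrete into compression.
Setting the final lengths equal and cancelling L: (α₁ − α₂)ΔT = P/(A₁E₁) + P/(A₂E₂).
|α₁ − α₂|·ΔT = 6.4×10⁻⁶ × 108 = 0.0006912.
1/(A₁E₁) + 1/(A₂E₂) = 1/(2150×115×10³) + 1/(700×31×10³) = 5.013×10⁻⁸ N⁻¹.
So P = 0.0006912 / 5.013×10⁻⁸ = 13.79 kN.
σ_{copper} = P/A₁ = 13790/2150 = 6.413 MPa, tensile.

σ ≈ 6.41 MPa (tensile)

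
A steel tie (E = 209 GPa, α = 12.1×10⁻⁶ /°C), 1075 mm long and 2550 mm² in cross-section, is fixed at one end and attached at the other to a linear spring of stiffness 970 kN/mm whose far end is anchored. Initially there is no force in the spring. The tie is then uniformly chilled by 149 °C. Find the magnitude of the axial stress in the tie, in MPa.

σ ≈ 249 MPa (tensile)

The unrestrained thermal change is αΔT L = 12.1×10⁻⁶ × 149 × 1075 = 1.938 mm.
Let P be the tensile force in the spring. The tie extends elastically by PL/(AE) and the spring stretches by P/k; together these equal δ_free.
So P = δ_free / [L/(AE) + 1/k] = 1.938 / [ 1075/(2550×209×10³) + 1/(970×10³) ].
P = 1.938 / 3.048×10⁻⁶ = 635900 N.
σ = P/A = 635900/2550 = 249.4 MPa.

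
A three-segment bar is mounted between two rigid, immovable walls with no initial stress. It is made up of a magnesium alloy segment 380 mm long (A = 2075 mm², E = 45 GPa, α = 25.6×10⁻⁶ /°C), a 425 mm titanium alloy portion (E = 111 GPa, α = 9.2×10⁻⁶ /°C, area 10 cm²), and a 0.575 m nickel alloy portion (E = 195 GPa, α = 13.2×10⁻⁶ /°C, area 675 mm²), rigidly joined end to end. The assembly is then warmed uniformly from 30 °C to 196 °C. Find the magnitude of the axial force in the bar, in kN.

P ≈ 287 kN (compressive)

With the walls removed the bar would change length by δ_free = Σ αᵢΔT Lᵢ = 25.6×10⁻⁶×166×380 + 9.2×10⁻⁶×166×425 + 13.2×10⁻⁶×166×575 = 3.524 mm.
Since the ends are fixed, an axial force P builds up, equal in every segment, with P · Σ Lᵢ/(AᵢEᵢ) = δ_free.
Σ Lᵢ/(AᵢEᵢ) = 380/(2075×45×10³) + 425/(1000×111×10³) + 575/(675×195×10³) = 1.227×10⁻⁵ mm/N.
P = 3.524 / 1.227×10⁻⁵ = 287300 N = 287.3 kN, compressive.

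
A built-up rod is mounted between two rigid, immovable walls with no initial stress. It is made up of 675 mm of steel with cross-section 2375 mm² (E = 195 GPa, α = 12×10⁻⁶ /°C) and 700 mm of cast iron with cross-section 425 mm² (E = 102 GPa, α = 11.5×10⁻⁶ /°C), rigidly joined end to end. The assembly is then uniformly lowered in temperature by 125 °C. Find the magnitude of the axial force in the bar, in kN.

P ≈ 115 kN (tensile)

With the walls removed the bar would change length by δ_free = Σ αᵢΔT Lᵢ = 12×10⁻⁶×125×675 + 11.5×10⁻⁶×125×700 = 2.019 mm.
The walls prevent any net length change, so an axial force P (same in every segment) develops. Compatibility: P · Σ Lᵢ/(AᵢEᵢ) = δ_free.
The series flexibility is Σ Lᵢ/(AᵢEᵢ) = 675/(2375×195×10³) + 700/(425×102×10³) = 1.761×10⁻⁵ mm/N.
Hence P = δ_free / Σ(L/AE) = 2.019/1.761×10⁻⁵ = 114.7 kN (tensile).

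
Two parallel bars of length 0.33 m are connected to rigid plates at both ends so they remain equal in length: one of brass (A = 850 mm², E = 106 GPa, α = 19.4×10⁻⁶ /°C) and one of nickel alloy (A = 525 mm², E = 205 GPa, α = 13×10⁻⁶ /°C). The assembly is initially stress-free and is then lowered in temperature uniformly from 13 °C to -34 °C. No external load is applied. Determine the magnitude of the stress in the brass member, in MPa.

Equilibrium of a rigid end plate with no external load gives equal and opposite internal forces ±P in the two members. Since α_{brass} > α_{nickel alloy}, cooling drives the brass into tension and the nickel alloy into compression.
Equating the net (thermal + elastic) strains gives |α₁ − α₂|·ΔT = P·[1/(A₁E₁) + 1/(A₂E₂)].
|α₁ − α₂|·ΔT = 6.4×10⁻⁶ × 47 = 0.0003008.
1/(A₁E₁) + 1/(A₂E₂) = 1/(850×106×10³) + 1/(525×205×10³) = 2.039×10⁻⁸ N⁻¹.
So P = 0.0003008 / 2.039×10⁻⁸ = 14.75 kN.
σ_{brass} = P/A₁ = 14750/850 = 17.36 MPa, tensile.

σ ≈ 17.4 MPa (tensile)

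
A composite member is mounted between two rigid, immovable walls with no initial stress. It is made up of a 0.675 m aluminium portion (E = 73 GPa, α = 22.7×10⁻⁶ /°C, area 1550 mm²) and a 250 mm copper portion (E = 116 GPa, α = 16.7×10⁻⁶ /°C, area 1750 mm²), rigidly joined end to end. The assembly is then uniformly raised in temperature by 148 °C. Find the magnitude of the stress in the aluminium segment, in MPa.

With the walls removed the bar would change length by δ_free = Σ αᵢΔT Lᵢ = 22.7×10⁻⁶×148×675 + 16.7×10⁻⁶×148×250 = 2.886 mm.
The walls prevent any net length change, so an axial force P (same in every segment) develops. Compatibility: P · Σ Lᵢ/(AᵢEᵢ) = δ_free.
Σ Lᵢ/(AᵢEᵢ) = 675/(1550×73×10³) + 250/(1750×116×10³) = 7.197×10⁻⁶ mm/N.
P = 2.886 / 7.197×10⁻⁶ = 400900 N = 400.9 kN, compressive.
σ_{aluminium} = P / A = 400900 / 1550 = 258.7 MPa.

σ ≈ 259 MPa (compressive)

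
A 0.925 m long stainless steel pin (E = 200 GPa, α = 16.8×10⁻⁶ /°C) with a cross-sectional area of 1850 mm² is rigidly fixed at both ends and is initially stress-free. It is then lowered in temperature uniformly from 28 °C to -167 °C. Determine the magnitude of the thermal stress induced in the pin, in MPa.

σ ≈ 655 MPa (tensile)

The supports are rigid, so the total axial strain is zero. The restrained thermal strain is ε = αΔT = 16.8×10⁻⁶ × 195 = 3276×10⁻⁶.
Hence σ = E·αΔT = 200×10³ × 3276×10⁻⁶ = 655.2 MPa, tensile.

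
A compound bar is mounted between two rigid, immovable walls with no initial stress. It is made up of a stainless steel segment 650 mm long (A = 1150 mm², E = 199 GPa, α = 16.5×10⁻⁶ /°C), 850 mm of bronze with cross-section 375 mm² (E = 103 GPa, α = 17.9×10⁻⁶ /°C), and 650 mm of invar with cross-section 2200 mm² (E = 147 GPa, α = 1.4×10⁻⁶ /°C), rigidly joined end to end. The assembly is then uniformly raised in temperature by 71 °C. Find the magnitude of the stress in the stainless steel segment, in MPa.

Free thermal expansion of the whole bar: Σ αᵢΔT Lᵢ = 16.5×10⁻⁶×71×650 + 17.9×10⁻⁶×71×850 + 1.4×10⁻⁶×71×650 = 1.906 mm.
The walls prevent any net length change, so an axial force P (same in every segment) develops. Compatibility: P · Σ Lᵢ/(AᵢEᵢ) = δ_free.
The series flexibility is Σ Lᵢ/(AᵢEᵢ) = 650/(1150×199×10³) + 850/(375×103×10³) + 650/(2200×147×10³) = 2.686×10⁻⁵ mm/N.
Hence P = δ_free / Σ(L/AE) = 1.906/2.686×10⁻⁵ = 70.98 kN (compressive).
σ_{stainless steel} = P / A = 70980 / 1150 = 61.72 MPa.

σ ≈ 61.7 MPa (compressive)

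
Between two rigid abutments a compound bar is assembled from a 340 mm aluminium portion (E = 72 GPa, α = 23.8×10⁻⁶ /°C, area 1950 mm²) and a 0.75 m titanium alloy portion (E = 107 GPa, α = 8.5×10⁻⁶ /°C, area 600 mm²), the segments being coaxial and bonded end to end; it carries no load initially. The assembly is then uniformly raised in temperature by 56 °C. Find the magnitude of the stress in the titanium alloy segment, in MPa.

σ ≈ 95.7 MPa (compressive)

With the walls removed the bar would change length by δ_free = Σ αᵢΔT Lᵢ = 23.8×10⁻⁶×56×340 + 8.5×10⁻⁶×56×750 = 0.8102 mm.
Since the ends are fixed, an axial force P builds up, equal in every segment, with P · Σ Lᵢ/(AᵢEᵢ) = δ_free.
Σ Lᵢ/(AᵢEᵢ) = 340/(1950×72×10³) + 750/(600×107×10³) = 1.41×10⁻⁵ mm/N.
Hence P = δ_free / Σ(L/AE) = 0.8102/1.41×10⁻⁵ = 57.44 kN (compressive).
σ_{titanium alloy} = P / A = 57440 / 600 = 95.74 MPa.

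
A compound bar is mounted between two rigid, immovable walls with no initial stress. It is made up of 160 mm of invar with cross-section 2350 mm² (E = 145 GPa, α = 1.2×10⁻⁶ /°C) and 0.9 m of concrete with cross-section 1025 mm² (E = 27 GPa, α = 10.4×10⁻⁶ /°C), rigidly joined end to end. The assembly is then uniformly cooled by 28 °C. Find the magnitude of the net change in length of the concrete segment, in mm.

Free thermal contraction of the whole bar: Σ αᵢΔT Lᵢ = 1.2×10⁻⁶×28×160 + 10.4×10⁻⁶×28×900 = 0.2675 mm.
The rigid supports impose zero overall length change; the single axial force P common to all segments must satisfy P Σ Lᵢ/(AᵢEᵢ) = δ_free.
Σ Lᵢ/(AᵢEᵢ) = 160/(2350×145×10³) + 900/(1025×27×10³) = 3.299×10⁻⁵ mm/N.
P = 0.2675 / 3.299×10⁻⁵ = 8107 N = 8.107 kN, tensile.
For the concrete segment, free thermal change = 10.4×10⁻⁶×28×900 = 0.2621 mm and elastic change from P = 8107×900/(1025×27×10³) = 0.2636 mm; these oppose, so the net change is 0.00157 mm (segment lengthens).

|ΔL| ≈ 0.00157 mm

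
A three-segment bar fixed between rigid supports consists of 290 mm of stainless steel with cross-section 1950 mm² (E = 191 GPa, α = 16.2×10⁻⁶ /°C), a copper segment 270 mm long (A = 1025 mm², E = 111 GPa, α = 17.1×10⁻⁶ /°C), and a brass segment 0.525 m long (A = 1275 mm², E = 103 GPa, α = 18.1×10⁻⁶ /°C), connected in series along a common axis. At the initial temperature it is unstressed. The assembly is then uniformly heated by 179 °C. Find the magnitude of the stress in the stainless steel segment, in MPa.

σ ≈ 242 MPa (compressive)

With the walls removed the bar would change length by δ_free = Σ αᵢΔT Lᵢ = 16.2×10⁻⁶×179×290 + 17.1×10⁻⁶×179×270 + 18.1×10⁻⁶×179×525 = 3.368 mm.
The rigid supports impose zero overall length change; the single axial force P common to all segments must satisfy P Σ Lᵢ/(AᵢEᵢ) = δ_free.
The series flexibility is Σ Lᵢ/(AᵢEᵢ) = 290/(1950×191×10³) + 270/(1025×111×10³) + 525/(1275×103×10³) = 7.149×10⁻⁶ mm/N.
P = 3.368 / 7.149×10⁻⁶ = 471100 N = 471.1 kN, compressive.
σ_{stainless steel} = P / A = 471100 / 1950 = 241.6 MPa.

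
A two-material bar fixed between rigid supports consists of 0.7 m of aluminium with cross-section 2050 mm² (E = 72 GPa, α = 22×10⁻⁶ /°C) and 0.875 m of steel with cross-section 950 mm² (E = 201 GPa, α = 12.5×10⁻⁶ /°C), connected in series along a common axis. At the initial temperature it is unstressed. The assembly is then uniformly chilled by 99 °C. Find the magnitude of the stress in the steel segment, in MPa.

If the supports were absent, the total length change would be Σ αᵢΔT Lᵢ = 22×10⁻⁶×99×700 + 12.5×10⁻⁶×99×875 = 2.607 mm.
Since the ends are fixed, an axial force P builds up, equal in every segment, with P · Σ Lᵢ/(AᵢEᵢ) = δ_free.
The series flexibility is Σ Lᵢ/(AᵢEᵢ) = 700/(2050×72×10³) + 875/(950×201×10³) = 9.325×10⁻⁶ mm/N.
So P = 2.607 / 9.325×10⁻⁶ = 279.6 kN, tensile.
σ_{steel} = P / A = 279600 / 950 = 294.3 MPa.

σ ≈ 294 MPa (tensile)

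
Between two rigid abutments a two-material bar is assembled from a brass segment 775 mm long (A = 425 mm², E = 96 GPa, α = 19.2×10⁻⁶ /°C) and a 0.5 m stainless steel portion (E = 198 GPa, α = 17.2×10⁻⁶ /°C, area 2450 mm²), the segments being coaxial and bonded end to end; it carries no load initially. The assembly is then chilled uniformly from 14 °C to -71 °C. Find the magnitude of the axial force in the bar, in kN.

Free thermal contraction of the whole bar: Σ αᵢΔT Lᵢ = 19.2×10⁻⁶×85×775 + 17.2×10⁻⁶×85×500 = 1.996 mm.
The walls prevent any net length change, so an axial force P (same in every segment) develops. Compatibility: P · Σ Lᵢ/(AᵢEᵢ) = δ_free.
The series flexibility is Σ Lᵢ/(AᵢEᵢ) = 775/(425×96×10³) + 500/(2450×198×10³) = 2.003×10⁻⁵ mm/N.
Hence P = δ_free / Σ(L/AE) = 1.996/2.003×10⁻⁵ = 99.66 kN (tensile).

P ≈ 99.7 kN (tensile)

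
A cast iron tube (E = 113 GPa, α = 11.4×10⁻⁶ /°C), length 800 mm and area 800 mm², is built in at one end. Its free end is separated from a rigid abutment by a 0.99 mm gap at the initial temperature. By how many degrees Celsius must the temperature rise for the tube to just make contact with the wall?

Contact occurs when the free expansion equals the gap: αΔT L = 0.99 mm.
So ΔT = g/(αL) = 0.99/(11.4×10⁻⁶ × 800) = 108.6 °C.

ΔT ≈ 109 °C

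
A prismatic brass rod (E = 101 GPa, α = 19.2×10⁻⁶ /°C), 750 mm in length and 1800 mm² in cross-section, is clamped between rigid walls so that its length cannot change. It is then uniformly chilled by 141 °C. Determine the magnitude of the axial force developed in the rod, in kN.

Full restraint means ε = 0, so the stress is σ = EαΔT = 101×10³ × 19.2×10⁻⁶ × 141 = 273.4 MPa.
P = AEαΔT = 1800 × 101×10³ × 19.2×10⁻⁶ × 141 = 492.2 kN (tensile).

P ≈ 492 kN (tensile)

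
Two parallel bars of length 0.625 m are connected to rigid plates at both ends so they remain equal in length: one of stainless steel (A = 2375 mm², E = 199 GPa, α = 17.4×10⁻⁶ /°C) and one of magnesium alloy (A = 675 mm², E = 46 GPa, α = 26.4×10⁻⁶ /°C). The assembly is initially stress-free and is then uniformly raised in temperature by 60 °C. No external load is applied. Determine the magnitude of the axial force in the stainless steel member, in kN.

The magnesium alloy has the larger α, so on heating it would change length more than the stainless steel if both were free. The rigid plates force a common final length, so the magnesium alloy is put into compression and the stainless steel into tension, with equal and opposite forces P (no external load).
Setting the final lengths equal and cancelling L: (α₁ − α₂)ΔT = P/(A₁E₁) + P/(A₂E₂).
|α₁ − α₂|·ΔT = 9×10⁻⁶ × 60 = 0.00054.
1/(A₁E₁) + 1/(A₂E₂) = 1/(2375×199×10³) + 1/(675×46×10³) = 3.432×10⁻⁸ N⁻¹.
P = 0.00054 / 3.432×10⁻⁸ = 15730 N = 15.73 kN.

P ≈ 15.7 kN (tensile in the stainless steel)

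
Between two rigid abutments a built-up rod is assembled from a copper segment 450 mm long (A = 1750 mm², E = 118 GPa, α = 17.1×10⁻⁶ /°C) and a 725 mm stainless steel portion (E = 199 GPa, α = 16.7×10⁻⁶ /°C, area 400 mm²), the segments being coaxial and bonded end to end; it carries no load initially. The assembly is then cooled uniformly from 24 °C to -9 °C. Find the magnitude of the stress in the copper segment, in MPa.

σ ≈ 33.1 MPa (tensile)

Free thermal contraction of the whole bar: Σ αᵢΔT Lᵢ = 17.1×10⁻⁶×33×450 + 16.7×10⁻⁶×33×725 = 0.6535 mm.
The walls prevent any net length change, so an axial force P (same in every segment) develops. Compatibility: P · Σ Lᵢ/(AᵢEᵢ) = δ_free.
Σ Lᵢ/(AᵢEᵢ) = 450/(1750×118×10³) + 725/(400×199×10³) = 1.129×10⁻⁵ mm/N.
P = 0.6535 / 1.129×10⁻⁵ = 57900 N = 57.9 kN, tensile.
σ_{copper} = P / A = 57900 / 1750 = 33.08 MPa.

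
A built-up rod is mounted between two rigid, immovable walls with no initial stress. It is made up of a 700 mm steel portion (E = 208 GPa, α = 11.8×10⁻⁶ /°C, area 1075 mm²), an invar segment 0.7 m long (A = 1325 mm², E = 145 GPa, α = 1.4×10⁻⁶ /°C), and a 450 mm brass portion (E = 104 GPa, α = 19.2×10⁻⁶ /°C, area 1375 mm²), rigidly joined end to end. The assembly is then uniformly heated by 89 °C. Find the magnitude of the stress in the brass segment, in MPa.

σ ≈ 117 MPa (compressive)

Free thermal expansion of the whole bar: Σ αᵢΔT Lᵢ = 11.8×10⁻⁶×89×700 + 1.4×10⁻⁶×89×700 + 19.2×10⁻⁶×89×450 = 1.591 mm.
Since the ends are fixed, an axial force P builds up, equal in every segment, with P · Σ Lᵢ/(AᵢEᵢ) = δ_free.
The series flexibility is Σ Lᵢ/(AᵢEᵢ) = 700/(1075×208×10³) + 700/(1325×145×10³) + 450/(1375×104×10³) = 9.921×10⁻⁶ mm/N.
So P = 1.591 / 9.921×10⁻⁶ = 160.4 kN, compressive.
σ_{brass} = P / A = 160400 / 1375 = 116.7 MPa.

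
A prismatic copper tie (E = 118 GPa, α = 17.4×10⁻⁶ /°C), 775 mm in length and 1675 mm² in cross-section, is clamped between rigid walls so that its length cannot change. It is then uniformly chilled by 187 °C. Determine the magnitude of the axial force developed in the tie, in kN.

Full restraint means ε = 0, so the stress is σ = EαΔT = 118×10³ × 17.4×10⁻⁶ × 187 = 383.9 MPa.
Axial force P = σA = 383.9 × 1675 = 643100 N = 643.1 kN, tensile.

P ≈ 643 kN (tensile)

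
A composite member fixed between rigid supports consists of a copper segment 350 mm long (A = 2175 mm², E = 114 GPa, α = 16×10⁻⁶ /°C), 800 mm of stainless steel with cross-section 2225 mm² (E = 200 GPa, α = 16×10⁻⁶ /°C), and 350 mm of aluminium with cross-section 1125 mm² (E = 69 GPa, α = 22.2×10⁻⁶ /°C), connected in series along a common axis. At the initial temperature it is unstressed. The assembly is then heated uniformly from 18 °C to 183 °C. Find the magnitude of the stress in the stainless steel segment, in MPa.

Free thermal expansion of the whole bar: Σ αᵢΔT Lᵢ = 16×10⁻⁶×165×350 + 16×10⁻⁶×165×800 + 22.2×10⁻⁶×165×350 = 4.318 mm.
Since the ends are fixed, an axial force P builds up, equal in every segment, with P · Σ Lᵢ/(AᵢEᵢ) = δ_free.
The series flexibility is Σ Lᵢ/(AᵢEᵢ) = 350/(2175×114×10³) + 800/(2225×200×10³) + 350/(1125×69×10³) = 7.718×10⁻⁶ mm/N.
Hence P = δ_free / Σ(L/AE) = 4.318/7.718×10⁻⁶ = 559.5 kN (compressive).
σ_{stainless steel} = P / A = 559500 / 2225 = 251.4 MPa.

σ ≈ 251 MPa (compressive)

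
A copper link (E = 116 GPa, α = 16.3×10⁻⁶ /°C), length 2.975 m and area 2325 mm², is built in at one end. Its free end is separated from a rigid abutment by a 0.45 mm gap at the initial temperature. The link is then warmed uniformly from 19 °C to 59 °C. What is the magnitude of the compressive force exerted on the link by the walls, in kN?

P ≈ 135 kN

Unrestrained expansion: δ_free = αΔT L = 16.3×10⁻⁶ × 40 × 2975 = 1.94 mm.
The gap closes (δ_free > 0.45 mm) and the wall then resists a further 1.94 − 0.45 = 1.49 mm of expansion.
So σ = E(δ_free − g)/L = 116×10³ × 1.49/2975 = 58.09 MPa.
Force on the wall = σA = 58.09 × 2325 mm² = 135 kN.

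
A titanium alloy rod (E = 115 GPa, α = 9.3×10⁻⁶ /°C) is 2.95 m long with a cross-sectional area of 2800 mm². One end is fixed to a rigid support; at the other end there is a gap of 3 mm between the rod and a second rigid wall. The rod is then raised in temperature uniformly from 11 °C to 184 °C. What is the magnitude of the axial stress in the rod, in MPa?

σ ≈ 68.1 MPa (compressive)

Unrestrained expansion: δ_free = αΔT L = 9.3×10⁻⁶ × 173 × 2950 = 4.746 mm.
This exceeds the 3 mm gap, so the wall pushes back. The portion of expansion that must be recovered elastically is δ_free − gap = 4.746 − 3 = 1.746 mm.
That suppressed elongation corresponds to σ = E·Δ/L = 115×10³ × 1.746/2950 = 68.07 MPa.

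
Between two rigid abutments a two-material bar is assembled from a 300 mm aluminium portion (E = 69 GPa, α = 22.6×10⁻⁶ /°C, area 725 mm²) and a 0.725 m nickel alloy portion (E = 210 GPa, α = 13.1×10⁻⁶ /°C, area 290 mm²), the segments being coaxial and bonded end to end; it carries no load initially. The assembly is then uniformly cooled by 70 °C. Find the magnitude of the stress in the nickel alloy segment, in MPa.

If the supports were absent, the total length change would be Σ αᵢΔT Lᵢ = 22.6×10⁻⁶×70×300 + 13.1×10⁻⁶×70×725 = 1.139 mm.
The walls prevent any net length change, so an axial force P (same in every segment) develops. Compatibility: P · Σ Lᵢ/(AᵢEᵢ) = δ_free.
The series flexibility is Σ Lᵢ/(AᵢEᵢ) = 300/(725×69×10³) + 725/(290×210×10³) = 1.79×10⁻⁵ mm/N.
P = 1.139 / 1.79×10⁻⁵ = 63650 N = 63.65 kN, tensile.
σ_{nickel alloy} = P / A = 63650 / 290 = 219.5 MPa.

σ ≈ 219 MPa (tensile)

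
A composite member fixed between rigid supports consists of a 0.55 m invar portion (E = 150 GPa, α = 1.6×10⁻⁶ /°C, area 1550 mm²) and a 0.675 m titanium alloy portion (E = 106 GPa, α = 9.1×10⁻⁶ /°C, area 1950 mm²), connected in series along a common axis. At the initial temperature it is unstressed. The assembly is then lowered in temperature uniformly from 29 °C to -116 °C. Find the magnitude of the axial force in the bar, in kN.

With the walls removed the bar would change length by δ_free = Σ αᵢΔT Lᵢ = 1.6×10⁻⁶×145×550 + 9.1×10⁻⁶×145×675 = 1.018 mm.
The rigid supports impose zero overall length change; the single axial force P common to all segments must satisfy P Σ Lᵢ/(AᵢEᵢ) = δ_free.
Σ Lᵢ/(AᵢEᵢ) = 550/(1550×150×10³) + 675/(1950×106×10³) = 5.631×10⁻⁶ mm/N.
P = 1.018 / 5.631×10⁻⁶ = 180800 N = 180.8 kN, tensile.

P ≈ 181 kN (tensile)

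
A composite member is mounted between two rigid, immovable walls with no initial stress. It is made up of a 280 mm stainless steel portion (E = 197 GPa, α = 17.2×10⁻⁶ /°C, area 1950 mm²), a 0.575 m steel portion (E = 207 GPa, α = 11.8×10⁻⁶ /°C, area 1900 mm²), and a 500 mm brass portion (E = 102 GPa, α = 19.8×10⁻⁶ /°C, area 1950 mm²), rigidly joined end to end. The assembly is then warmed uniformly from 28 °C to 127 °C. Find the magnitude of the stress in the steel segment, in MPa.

σ ≈ 238 MPa (compressive)

Free thermal expansion of the whole bar: Σ αᵢΔT Lᵢ = 17.2×10⁻⁶×99×280 + 11.8×10⁻⁶×99×575 + 19.8×10⁻⁶×99×500 = 2.129 mm.
Since the ends are fixed, an axial force P builds up, equal in every segment, with P · Σ Lᵢ/(AᵢEᵢ) = δ_free.
Σ Lᵢ/(AᵢEᵢ) = 280/(1950×197×10³) + 575/(1900×207×10³) + 500/(1950×102×10³) = 4.705×10⁻⁶ mm/N.
So P = 2.129 / 4.705×10⁻⁶ = 452.4 kN, compressive.
σ_{steel} = P / A = 452400 / 1900 = 238.1 MPa.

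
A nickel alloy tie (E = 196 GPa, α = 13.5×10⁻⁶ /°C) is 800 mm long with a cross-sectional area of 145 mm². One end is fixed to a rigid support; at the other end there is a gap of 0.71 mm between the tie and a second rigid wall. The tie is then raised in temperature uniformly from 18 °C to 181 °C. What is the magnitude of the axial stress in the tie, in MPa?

Free thermal elongation = αΔT L = 13.5×10⁻⁶ × 163 × 800 = 1.76 mm.
This exceeds the 0.71 mm gap, so the wall pushes back. The portion of expansion that must be recovered elastically is δ_free − gap = 1.76 − 0.71 = 1.05 mm.
So σ = E(δ_free − g)/L = 196×10³ × 1.05/800 = 257.3 MPa.

σ ≈ 257 MPa (compressive)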